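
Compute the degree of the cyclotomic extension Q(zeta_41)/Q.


The degree equals Euler's totient phi(41).
41 = 41
phi(41) = 40

40


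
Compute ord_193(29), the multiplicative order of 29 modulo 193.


We want ord_193(29), the smallest k >= 1 with 29^k = 1 mod 193.
n = 193 = 193, phi(193) = 192; the order divides phi(n).
Divisors of 192: 1, 2, 3, 4, 6, 8, 12, 16, 24, 32, 48, 64, 96, 192
Repeated squaring mod 193: 29^1 = 29, 29^2 = 69, 29^4 = 129, 29^8 = 43, 29^16 = 112, 29^32 = 192, 29^64 = 1, 29^128 = 1
Test divisors in increasing order:
  k=1: 29^1 = 29 mod 193
  k=2: 29^2 = 69 mod 193
  k=3: 29^3 = 69 * 29 = 71 mod 193
  k=4: 29^4 = 129 mod 193
  k=6: 29^6 = 129 * 69 = 23 mod 193
  k=8: 29^8 = 43 mod 193
  k=12: 29^12 = 43 * 129 = 143 mod 193
  k=16: 29^16 = 112 mod 193
  k=24: 29^24 = 112 * 43 = 184 mod 193
  k=32: 29^32 = 192 mod 193
  k=48: 29^48 = 192 * 112 = 81 mod 193
  k=64: 29^64 = 1 mod 193  <- first divisor giving 1
Order = 64

64


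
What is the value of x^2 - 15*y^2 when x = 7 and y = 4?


x^2 - d*y^2
= 7^2 - 15*4^2
= 49 - 240
= -191

-191


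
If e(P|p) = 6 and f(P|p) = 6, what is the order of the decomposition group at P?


|D_P| = e * f
= 6 * 6
= 36

36


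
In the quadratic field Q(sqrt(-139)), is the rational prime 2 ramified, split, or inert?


K = Q(sqrt(-139)). Since d mod 4 = 1, disc(K) = -139.
Check p | disc: -139 mod 2 = 1.
p=2 does not divide disc (d is 1 mod 4). 2 splits iff d = 1 mod 8.
d mod 8 = 5, so (d/2) = -1.
(d/p) = -1, so p is inert: (p) stays prime with e=1, f=2, g=1.
Therefore p is inert.

inert


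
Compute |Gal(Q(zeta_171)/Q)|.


|Gal(Q(zeta_171)/Q)| = phi(171)
= 108

108


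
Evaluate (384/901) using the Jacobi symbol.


Compute (384/901) via quadratic reciprocity:
  pull out 2: (2/901) = -1  (since 901 mod 8 = 5)
  pull out 2: (2/901) = -1  (since 901 mod 8 = 5)
  pull out 2: (2/901) = -1  (since 901 mod 8 = 5)
  pull out 2: (2/901) = -1  (since 901 mod 8 = 5)
  pull out 2: (2/901) = -1  (since 901 mod 8 = 5)
  pull out 2: (2/901) = -1  (since 901 mod 8 = 5)
  pull out 2: (2/901) = -1  (since 901 mod 8 = 5)
  reciprocity: (3/901) -> +(901/3)
  reduce: (1/3)
  (1/3) = 1
Product of signs = -1

-1


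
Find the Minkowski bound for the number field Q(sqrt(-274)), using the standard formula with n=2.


d = -274, d mod 4 = 2, so disc(K) = 4d = -1096; |disc(K)| = 1096
Imaginary quadratic field, so n = 2, s = r2 = 1, r1 = 0
M = (n!/n^n) * (4/pi)^s * sqrt(|disc(K)|) = (2!/2^2) * (4/pi)^1 * sqrt(1096)
= 0.5 * 1.273240 * 33.105891
= 21.0759

21.0759


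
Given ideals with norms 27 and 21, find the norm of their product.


N(IJ) = N(I) * N(J)
= 27 * 21
= 567

567


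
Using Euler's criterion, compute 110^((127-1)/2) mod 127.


p = 127 is prime and the exponent is (p-1)/2 = 63, so by Euler's criterion 110^63 = (110/127) = +1 or -1 mod 127.
Compute by square-and-multiply:
  63 = 32 + 16 + 8 + 4 + 2 + 1 (binary 111111)
  Repeated squaring mod 127: 110^1 = 110, 110^2 = 35, 110^4 = 82, 110^8 = 120, 110^16 = 49, 110^32 = 115
  110^63 = 110^32 * 110^16 * 110^8 * 110^4 * 110^2 * 110^1 = 115 * 49 * 120 * 82 * 35 * 110 mod 127
    115 * 49 = 5635 = 47 mod 127
    47 * 120 = 5640 = 52 mod 127
    52 * 82 = 4264 = 73 mod 127
    73 * 35 = 2555 = 15 mod 127
    15 * 110 = 1650 = 126 mod 127
  110^63 = 126 mod 127
Result 126 = p - 1 = -1 mod 127: 110 is a quadratic non-residue mod 127. As a residue in [0, p-1] the value is 126.
110^63 mod 127 = 126

126


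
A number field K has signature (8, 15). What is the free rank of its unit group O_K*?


By Dirichlet's unit theorem:
rank = r1 + r2 - 1
= 8 + 15 - 1
= 22

22


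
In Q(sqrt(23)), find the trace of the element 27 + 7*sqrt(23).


Tr(a + b*sqrt(d)) = (a + b*sqrt(d)) + (a - b*sqrt(d)) = 2a
= 2 * (27)
= 54

54


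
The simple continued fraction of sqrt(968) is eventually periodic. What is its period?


Run the CF algorithm for sqrt(968).
a_0 = floor(sqrt(968)) = 31; set m_0=0, q_0=1.
Recurrence: m' = q*a - m,  q' = (d - m'^2)/q,  a' = floor((a_0 + m')/q').
  step 1: m=31, q=7, a=8
  step 2: m=25, q=49, a=1
  step 3: m=24, q=8, a=6
  step 4: m=24, q=49, a=1
  step 5: m=25, q=7, a=8
  step 6: m=31, q=1, a=62
a_6 = 2*a_0 = 62, so the period closes here.
sqrt(968) = [31; 8, 1, 6, 1, 8, 62]
Period length = 6

6


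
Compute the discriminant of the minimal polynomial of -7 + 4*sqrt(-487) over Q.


The element -7 + 4*sqrt(-487) has minimal polynomial:
x^2 + 14*x + 7841
Discriminant = (14)^2 - 4*(7841)
= 196 - 31364
= -31168

-31168


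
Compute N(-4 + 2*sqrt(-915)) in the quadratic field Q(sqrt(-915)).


N(a + b*sqrt(d)) = a^2 - d*b^2
= (-4)^2 - (-915)*(2)^2
= 16 + 3660
= 3676

3676


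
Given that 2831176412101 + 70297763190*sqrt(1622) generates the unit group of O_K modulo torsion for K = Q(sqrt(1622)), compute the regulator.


epsilon = 2831176412101 + 70297763190*sqrt(1622)
= 5.6624e+12
R = ln(5.6624e+12)
= 29.3649

29.3649


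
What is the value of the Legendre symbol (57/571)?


p = 571 is prime, so compute (57/571) with the reciprocity algorithm (Jacobi-symbol steps: pull out 2s via (2/n), flip via reciprocity, reduce):
  reciprocity: (57/571) -> +(571/57)
  reduce: (1/57)
  (1/57) = 1
Product of signs = 1
(57/571) = 1

1


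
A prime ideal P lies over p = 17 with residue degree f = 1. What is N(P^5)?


N(P^a) = p^(a*f)
= 17^(5*1)
= 17^5
= 1419857

1419857


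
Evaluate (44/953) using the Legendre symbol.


p = 953 is prime, so compute (44/953) with the reciprocity algorithm (Jacobi-symbol steps: pull out 2s via (2/n), flip via reciprocity, reduce):
  pull out 2: (2/953) = +1  (since 953 mod 8 = 1)
  pull out 2: (2/953) = +1  (since 953 mod 8 = 1)
  reciprocity: (11/953) -> +(953/11)
  reduce: (7/11)
  reciprocity: (7/11) -> -(11/7)
  reduce: (4/7)
  pull out 2: (2/7) = +1  (since 7 mod 8 = 7)
  pull out 2: (2/7) = +1  (since 7 mod 8 = 7)
  (1/7) = 1
Product of signs = -1
(44/953) = -1

-1


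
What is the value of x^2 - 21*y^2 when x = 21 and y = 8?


x^2 - d*y^2
= 21^2 - 21*8^2
= 441 - 1344
= -903

-903


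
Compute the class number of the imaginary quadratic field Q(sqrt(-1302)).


K = Q(sqrt(-1302)). d mod 4 = 2, so D = disc(K) = 4d = -5208
h(K) equals the number of primitive reduced positive-definite forms (a, b, c) = a*x^2 + b*x*y + c*y^2 with b^2 - 4ac = D,
where reduced means |b| <= a <= c, with b >= 0 whenever |b| = a or a = c, and primitive means gcd(a, b, c) = 1.
Reduced forces 3a^2 <= |D| = 5208, so 1 <= a <= 41; b must have the parity of D, and c = (b^2 - D)/(4a) must be an integer >= a.
Enumerate a = 1..41, b in [-a, a]:
  a=1: (1, 0, 1302)  [1]
  a=2: (2, 0, 651)  [1]
  a=3: (3, 0, 434)  [1]
  a=4..5: none
  a=6: (6, 0, 217)  [1]
  a=7: (7, 0, 186)  [1]
  a=8..13: none
  a=14: (14, 0, 93)  [1]
  a=15..18: none
  a=19: (19, -6, 69), (19, 6, 69)  [2]
  a=20: none
  a=21: (21, 0, 62)  [1]
  a=22: none
  a=23: (23, -6, 57), (23, 6, 57)  [2]
  a=24..30: none
  a=31: (31, 0, 42)  [1]
  a=32..36: none
  a=37: (37, -34, 43), (37, 34, 43)  [2]
  a=38: (38, -32, 41), (38, 32, 41)  [2]
  a=39..41: none
Total reduced forms: 1 + 1 + 1 + 1 + 1 + 1 + 2 + 1 + 2 + 1 + 2 + 2 = 16
h = 16

16


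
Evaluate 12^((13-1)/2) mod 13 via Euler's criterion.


p = 13 is prime and the exponent is (p-1)/2 = 6, so by Euler's criterion 12^6 = (12/13) = +1 or -1 mod 13.
Compute by square-and-multiply:
  6 = 4 + 2 (binary 110)
  Repeated squaring mod 13: 12^1 = 12, 12^2 = 1, 12^4 = 1
  12^6 = 12^4 * 12^2 = 1 * 1 mod 13
    1 * 1 = 1 = 1 mod 13
  12^6 = 1 mod 13
Result 1: 12 is a quadratic residue mod 13.
12^6 mod 13 = 1

1


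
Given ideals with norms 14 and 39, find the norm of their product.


N(IJ) = N(I) * N(J)
= 14 * 39
= 546

546


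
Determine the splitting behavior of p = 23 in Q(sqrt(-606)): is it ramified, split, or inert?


K = Q(sqrt(-606)). Since d mod 4 = 2, disc(K) = -2424.
Check p | disc: -2424 mod 23 = 14.
p does not divide disc. Compute Legendre symbol (d/p):
15^((23-1)/2) mod 23 = -1
(d/p) = -1, so p is inert: (p) stays prime with e=1, f=2, g=1.
Therefore p is inert.

inert


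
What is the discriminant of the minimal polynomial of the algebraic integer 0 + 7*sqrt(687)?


The element 0 + 7*sqrt(687) has minimal polynomial:
x^2 + 0*x - 33663
Discriminant = (0)^2 - 4*(-33663)
= 0 + 134652
= 134652

134652


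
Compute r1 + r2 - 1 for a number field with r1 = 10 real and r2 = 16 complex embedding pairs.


By Dirichlet's unit theorem:
rank = r1 + r2 - 1
= 10 + 16 - 1
= 25

25


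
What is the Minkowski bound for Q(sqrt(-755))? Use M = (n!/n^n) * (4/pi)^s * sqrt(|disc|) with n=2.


d = -755, d mod 4 = 1, so disc(K) = d = -755; |disc(K)| = 755
Imaginary quadratic field, so n = 2, s = r2 = 1, r1 = 0
M = (n!/n^n) * (4/pi)^s * sqrt(|disc(K)|) = (2!/2^2) * (4/pi)^1 * sqrt(755)
= 0.5 * 1.273240 * 27.477263
= 17.4926

17.4926


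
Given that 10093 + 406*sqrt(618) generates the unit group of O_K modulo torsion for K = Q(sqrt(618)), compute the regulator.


epsilon = 10093 + 406*sqrt(618)
= 20186.0000
R = ln(20186.0000)
= 9.9127

9.9127


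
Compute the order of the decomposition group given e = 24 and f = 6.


|D_P| = e * f
= 24 * 6
= 144

144


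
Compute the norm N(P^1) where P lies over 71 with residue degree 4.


N(P^a) = p^(a*f)
= 71^(1*4)
= 71^4
= 25411681

25411681


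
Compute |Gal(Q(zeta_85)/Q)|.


|Gal(Q(zeta_85)/Q)| = phi(85)
= 64

64


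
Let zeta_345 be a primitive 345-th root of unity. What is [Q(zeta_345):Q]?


The degree equals Euler's totient phi(345).
345 = 3 * 5 * 23
phi(345) = 176

176


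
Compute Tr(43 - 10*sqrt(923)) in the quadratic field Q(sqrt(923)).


Tr(a + b*sqrt(d)) = (a + b*sqrt(d)) + (a - b*sqrt(d)) = 2a
= 2 * (43)
= 86

86


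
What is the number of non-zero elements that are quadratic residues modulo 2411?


For prime p, the number of non-zero quadratic residues is (p-1)/2.
= (2411-1)/2
= 1205

1205


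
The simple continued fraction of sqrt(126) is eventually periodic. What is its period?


Run the CF algorithm for sqrt(126).
a_0 = floor(sqrt(126)) = 11; set m_0=0, q_0=1.
Recurrence: m' = q*a - m,  q' = (d - m'^2)/q,  a' = floor((a_0 + m')/q').
  step 1: m=11, q=5, a=4
  step 2: m=9, q=9, a=2
  step 3: m=9, q=5, a=4
  step 4: m=11, q=1, a=22
a_4 = 2*a_0 = 22, so the period closes here.
sqrt(126) = [11; 4, 2, 4, 22]
Period length = 4

4


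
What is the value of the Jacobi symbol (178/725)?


Compute (178/725) via quadratic reciprocity:
  pull out 2: (2/725) = -1  (since 725 mod 8 = 5)
  reciprocity: (89/725) -> +(725/89)
  reduce: (13/89)
  reciprocity: (13/89) -> +(89/13)
  reduce: (11/13)
  reciprocity: (11/13) -> +(13/11)
  reduce: (2/11)
  pull out 2: (2/11) = -1  (since 11 mod 8 = 3)
  (1/11) = 1
Product of signs = 1

1


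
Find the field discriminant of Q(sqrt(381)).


For K = Q(sqrt(d)) with d squarefree: disc(K) = d if d = 1 mod 4, and disc(K) = 4d if d = 2 or 3 mod 4.
Here d = 381, and d mod 4 = 1.
d = 1 mod 4 (O_K = Z[(1+sqrt(d))/2]), so disc(K) = d = 381

381


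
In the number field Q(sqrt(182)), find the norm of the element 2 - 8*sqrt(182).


N(a + b*sqrt(d)) = a^2 - d*b^2
= (2)^2 - (182)*(-8)^2
= 4 - 11648
= -11644

-11644


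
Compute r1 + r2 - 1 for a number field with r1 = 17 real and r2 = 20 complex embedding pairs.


By Dirichlet's unit theorem:
rank = r1 + r2 - 1
= 17 + 20 - 1
= 36

36


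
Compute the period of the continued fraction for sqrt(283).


Run the CF algorithm for sqrt(283).
a_0 = floor(sqrt(283)) = 16; set m_0=0, q_0=1.
Recurrence: m' = q*a - m,  q' = (d - m'^2)/q,  a' = floor((a_0 + m')/q').
  step 1: m=16, q=27, a=1
  step 2: m=11, q=6, a=4
  step 3: m=13, q=19, a=1
  step 4: m=6, q=13, a=1
  step 5: m=7, q=18, a=1
  step 6: m=11, q=9, a=3
  step 7: m=16, q=3, a=10
  step 8: m=14, q=29, a=1
  step 9: m=15, q=2, a=15
  step 10: m=15, q=29, a=1
  step 11: m=14, q=3, a=10
  step 12: m=16, q=9, a=3
  step 13: m=11, q=18, a=1
  step 14: m=7, q=13, a=1
  step 15: m=6, q=19, a=1
  step 16: m=13, q=6, a=4
  step 17: m=11, q=27, a=1
  step 18: m=16, q=1, a=32
a_18 = 2*a_0 = 32, so the period closes here.
sqrt(283) = [16; 1, 4, 1, 1, 1, 3, 10, 1, 15, 1, 10, 3, 1, 1, 1, 4, 1, 32]
Period length = 18

18


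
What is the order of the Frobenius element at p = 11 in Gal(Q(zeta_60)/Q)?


The Frobenius at p in Gal(Q(zeta_n)/Q) = (Z/nZ)* is the class of p, so its order is ord_60(11), the smallest k >= 1 with 11^k = 1 mod 60.
n = 60 = 2^2 * 3 * 5, phi(60) = 16; the order divides phi(n).
Divisors of 16: 1, 2, 4, 8, 16
Repeated squaring mod 60: 11^1 = 11, 11^2 = 1, 11^4 = 1, 11^8 = 1, 11^16 = 1
Test divisors in increasing order:
  k=1: 11^1 = 11 mod 60
  k=2: 11^2 = 1 mod 60  <- first divisor giving 1
Order = 2

2


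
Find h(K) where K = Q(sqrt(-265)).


K = Q(sqrt(-265)). d mod 4 = 3, so D = disc(K) = 4d = -1060
h(K) equals the number of primitive reduced positive-definite forms (a, b, c) = a*x^2 + b*x*y + c*y^2 with b^2 - 4ac = D,
where reduced means |b| <= a <= c, with b >= 0 whenever |b| = a or a = c, and primitive means gcd(a, b, c) = 1.
Reduced forces 3a^2 <= |D| = 1060, so 1 <= a <= 18; b must have the parity of D, and c = (b^2 - D)/(4a) must be an integer >= a.
Enumerate a = 1..18, b in [-a, a]:
  a=1: (1, 0, 265)  [1]
  a=2: (2, 2, 133)  [1]
  a=3..4: none
  a=5: (5, 0, 53)  [1]
  a=6: none
  a=7: (7, -2, 38), (7, 2, 38)  [2]
  a=8..9: none
  a=10: (10, 10, 29)  [1]
  a=11..13: none
  a=14: (14, -2, 19), (14, 2, 19)  [2]
  a=15..18: none
Total reduced forms: 1 + 1 + 1 + 2 + 1 + 2 = 8
h = 8

8


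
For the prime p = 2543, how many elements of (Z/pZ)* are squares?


For prime p, the number of non-zero quadratic residues is (p-1)/2.
= (2543-1)/2
= 1271

1271


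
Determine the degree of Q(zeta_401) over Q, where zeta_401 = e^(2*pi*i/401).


The degree equals Euler's totient phi(401).
401 = 401
phi(401) = 400

400


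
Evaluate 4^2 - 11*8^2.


x^2 - d*y^2
= 4^2 - 11*8^2
= 16 - 704
= -688

-688


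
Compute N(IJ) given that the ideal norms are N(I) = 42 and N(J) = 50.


N(IJ) = N(I) * N(J)
= 42 * 50
= 2100

2100


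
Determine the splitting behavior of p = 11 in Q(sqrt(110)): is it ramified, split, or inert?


K = Q(sqrt(110)). Since d mod 4 = 2, disc(K) = 440.
Check p | disc: 440 mod 11 = 0.
p divides disc, so p ramifies: (p) = P^2 with e=2, f=1, g=1.
Therefore p is ramified.

ramified


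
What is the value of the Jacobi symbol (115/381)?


Compute (115/381) via quadratic reciprocity:
  reciprocity: (115/381) -> +(381/115)
  reduce: (36/115)
  pull out 2: (2/115) = -1  (since 115 mod 8 = 3)
  pull out 2: (2/115) = -1  (since 115 mod 8 = 3)
  reciprocity: (9/115) -> +(115/9)
  reduce: (7/9)
  reciprocity: (7/9) -> +(9/7)
  reduce: (2/7)
  pull out 2: (2/7) = +1  (since 7 mod 8 = 7)
  (1/7) = 1
Product of signs = 1

1


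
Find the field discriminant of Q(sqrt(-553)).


For K = Q(sqrt(d)) with d squarefree: disc(K) = d if d = 1 mod 4, and disc(K) = 4d if d = 2 or 3 mod 4.
Here d = -553, and d mod 4 = 3.
d = 3 mod 4, not 1 (O_K = Z[sqrt(d)]), so disc(K) = 4d = 4 * (-553) = -2212

-2212


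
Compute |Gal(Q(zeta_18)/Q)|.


|Gal(Q(zeta_18)/Q)| = phi(18)
= 6

6


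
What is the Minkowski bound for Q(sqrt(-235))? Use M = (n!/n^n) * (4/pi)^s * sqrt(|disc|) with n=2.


d = -235, d mod 4 = 1, so disc(K) = d = -235; |disc(K)| = 235
Imaginary quadratic field, so n = 2, s = r2 = 1, r1 = 0
M = (n!/n^n) * (4/pi)^s * sqrt(|disc(K)|) = (2!/2^2) * (4/pi)^1 * sqrt(235)
= 0.5 * 1.273240 * 15.329710
= 9.7592

9.7592


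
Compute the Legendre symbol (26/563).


p = 563 is prime, so compute (26/563) with the reciprocity algorithm (Jacobi-symbol steps: pull out 2s via (2/n), flip via reciprocity, reduce):
  pull out 2: (2/563) = -1  (since 563 mod 8 = 3)
  reciprocity: (13/563) -> +(563/13)
  reduce: (4/13)
  pull out 2: (2/13) = -1  (since 13 mod 8 = 5)
  pull out 2: (2/13) = -1  (since 13 mod 8 = 5)
  (1/13) = 1
Product of signs = -1
(26/563) = -1

-1


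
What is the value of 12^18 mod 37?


p = 37 is prime and the exponent is (p-1)/2 = 18, so by Euler's criterion 12^18 = (12/37) = +1 or -1 mod 37.
Compute by square-and-multiply:
  18 = 16 + 2 (binary 10010)
  Repeated squaring mod 37: 12^1 = 12, 12^2 = 33, 12^4 = 16, 12^8 = 34, 12^16 = 9
  12^18 = 12^16 * 12^2 = 9 * 33 mod 37
    9 * 33 = 297 = 1 mod 37
  12^18 = 1 mod 37
Result 1: 12 is a quadratic residue mod 37.
12^18 mod 37 = 1

1


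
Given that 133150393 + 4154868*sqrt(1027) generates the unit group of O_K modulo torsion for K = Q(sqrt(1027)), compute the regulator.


epsilon = 133150393 + 4154868*sqrt(1027)
= 2.6630e+08
R = ln(2.6630e+08)
= 19.4001

19.4001


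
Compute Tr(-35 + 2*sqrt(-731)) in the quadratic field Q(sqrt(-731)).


Tr(a + b*sqrt(d)) = (a + b*sqrt(d)) + (a - b*sqrt(d)) = 2a
= 2 * (-35)
= -70

-70


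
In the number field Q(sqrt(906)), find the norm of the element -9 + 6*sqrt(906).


N(a + b*sqrt(d)) = a^2 - d*b^2
= (-9)^2 - (906)*(6)^2
= 81 - 32616
= -32535

-32535


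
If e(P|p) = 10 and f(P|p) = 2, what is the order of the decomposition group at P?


|D_P| = e * f
= 10 * 2
= 20

20


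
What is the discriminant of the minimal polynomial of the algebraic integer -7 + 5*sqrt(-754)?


The element -7 + 5*sqrt(-754) has minimal polynomial:
x^2 + 14*x + 18899
Discriminant = (14)^2 - 4*(18899)
= 196 - 75596
= -75400

-75400


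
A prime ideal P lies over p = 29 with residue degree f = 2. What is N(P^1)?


N(P^a) = p^(a*f)
= 29^(1*2)
= 29^2
= 841

841


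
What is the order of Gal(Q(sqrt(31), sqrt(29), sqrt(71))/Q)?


The 3 square roots of distinct primes are multiplicatively independent over Q,
so [K:Q] = 2^3 and Gal(K/Q) is isomorphic to (Z/2Z)^3.
|Gal| = 2^3 = 8

8


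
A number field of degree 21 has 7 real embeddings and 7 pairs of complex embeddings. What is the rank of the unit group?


By Dirichlet's unit theorem:
rank = r1 + r2 - 1
= 7 + 7 - 1
= 13

13


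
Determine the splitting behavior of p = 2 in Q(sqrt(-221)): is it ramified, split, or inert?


K = Q(sqrt(-221)). Since d mod 4 = 3, disc(K) = -884.
Check p | disc: -884 mod 2 = 0.
p divides disc, so p ramifies: (p) = P^2 with e=2, f=1, g=1.
Therefore p is ramified.

ramified


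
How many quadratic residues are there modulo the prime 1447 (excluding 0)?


For prime p, the number of non-zero quadratic residues is (p-1)/2.
= (1447-1)/2
= 723

723


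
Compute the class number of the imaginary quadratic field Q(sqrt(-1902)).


K = Q(sqrt(-1902)). d mod 4 = 2, so D = disc(K) = 4d = -7608
h(K) equals the number of primitive reduced positive-definite forms (a, b, c) = a*x^2 + b*x*y + c*y^2 with b^2 - 4ac = D,
where reduced means |b| <= a <= c, with b >= 0 whenever |b| = a or a = c, and primitive means gcd(a, b, c) = 1.
Reduced forces 3a^2 <= |D| = 7608, so 1 <= a <= 50; b must have the parity of D, and c = (b^2 - D)/(4a) must be an integer >= a.
Enumerate a = 1..50, b in [-a, a]:
  a=1: (1, 0, 1902)  [1]
  a=2: (2, 0, 951)  [1]
  a=3: (3, 0, 634)  [1]
  a=4..5: none
  a=6: (6, 0, 317)  [1]
  a=7: (7, -6, 273), (7, 6, 273)  [2]
  a=8..10: none
  a=11: (11, -2, 173), (11, 2, 173)  [2]
  a=12: none
  a=13: (13, -6, 147), (13, 6, 147)  [2]
  a=14: (14, -8, 137), (14, 8, 137)  [2]
  a=15..16: none
  a=17: (17, -12, 114), (17, 12, 114)  [2]
  a=18: none
  a=19: (19, -12, 102), (19, 12, 102)  [2]
  a=20: none
  a=21: (21, -6, 91), (21, 6, 91)  [2]
  a=22: (22, -20, 91), (22, 20, 91)  [2]
  a=23..25: none
  a=26: (26, -20, 77), (26, 20, 77)  [2]
  a=27..30: none
  a=31: (31, -24, 66), (31, 24, 66)  [2]
  a=32: none
  a=33: (33, -24, 62), (33, 24, 62)  [2]
  a=34: (34, -12, 57), (34, 12, 57)  [2]
  a=35..37: none
  a=38: (38, -12, 51), (38, 12, 51)  [2]
  a=39: (39, -6, 49), (39, 6, 49)  [2]
  a=40: none
  a=41: (41, -10, 47), (41, 10, 47)  [2]
  a=42: (42, -36, 53), (42, 36, 53)  [2]
  a=43..50: none
Total reduced forms: 1 + 1 + 1 + 1 + 2 + 2 + 2 + 2 + 2 + 2 + 2 + 2 + 2 + 2 + 2 + 2 + 2 + 2 + 2 + 2 = 36
h = 36

36


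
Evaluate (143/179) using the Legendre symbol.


p = 179 is prime, so compute (143/179) with the reciprocity algorithm (Jacobi-symbol steps: pull out 2s via (2/n), flip via reciprocity, reduce):
  reciprocity: (143/179) -> -(179/143)
  reduce: (36/143)
  pull out 2: (2/143) = +1  (since 143 mod 8 = 7)
  pull out 2: (2/143) = +1  (since 143 mod 8 = 7)
  reciprocity: (9/143) -> +(143/9)
  reduce: (8/9)
  pull out 2: (2/9) = +1  (since 9 mod 8 = 1)
  pull out 2: (2/9) = +1  (since 9 mod 8 = 1)
  pull out 2: (2/9) = +1  (since 9 mod 8 = 1)
  (1/9) = 1
Product of signs = -1
(143/179) = -1

-1


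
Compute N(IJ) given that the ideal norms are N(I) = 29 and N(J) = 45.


N(IJ) = N(I) * N(J)
= 29 * 45
= 1305

1305


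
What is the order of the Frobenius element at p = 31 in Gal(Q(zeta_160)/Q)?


The Frobenius at p in Gal(Q(zeta_n)/Q) = (Z/nZ)* is the class of p, so its order is ord_160(31), the smallest k >= 1 with 31^k = 1 mod 160.
n = 160 = 2^5 * 5, phi(160) = 64; the order divides phi(n).
Divisors of 64: 1, 2, 4, 8, 16, 32, 64
Repeated squaring mod 160: 31^1 = 31, 31^2 = 1, 31^4 = 1, 31^8 = 1, 31^16 = 1, 31^32 = 1, 31^64 = 1
Test divisors in increasing order:
  k=1: 31^1 = 31 mod 160
  k=2: 31^2 = 1 mod 160  <- first divisor giving 1
Order = 2

2


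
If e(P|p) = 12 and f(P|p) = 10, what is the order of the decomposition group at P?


|D_P| = e * f
= 12 * 10
= 120

120


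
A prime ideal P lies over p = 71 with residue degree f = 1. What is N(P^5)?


N(P^a) = p^(a*f)
= 71^(5*1)
= 71^5
= 1804229351

1804229351


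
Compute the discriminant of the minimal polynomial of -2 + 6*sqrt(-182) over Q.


The element -2 + 6*sqrt(-182) has minimal polynomial:
x^2 + 4*x + 6556
Discriminant = (4)^2 - 4*(6556)
= 16 - 26224
= -26208

-26208


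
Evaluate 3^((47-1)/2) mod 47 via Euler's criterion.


p = 47 is prime and the exponent is (p-1)/2 = 23, so by Euler's criterion 3^23 = (3/47) = +1 or -1 mod 47.
Compute by square-and-multiply:
  23 = 16 + 4 + 2 + 1 (binary 10111)
  Repeated squaring mod 47: 3^1 = 3, 3^2 = 9, 3^4 = 34, 3^8 = 28, 3^16 = 32
  3^23 = 3^16 * 3^4 * 3^2 * 3^1 = 32 * 34 * 9 * 3 mod 47
    32 * 34 = 1088 = 7 mod 47
    7 * 9 = 63 = 16 mod 47
    16 * 3 = 48 = 1 mod 47
  3^23 = 1 mod 47
Result 1: 3 is a quadratic residue mod 47.
3^23 mod 47 = 1

1


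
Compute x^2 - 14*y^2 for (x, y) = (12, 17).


x^2 - d*y^2
= 12^2 - 14*17^2
= 144 - 4046
= -3902

-3902


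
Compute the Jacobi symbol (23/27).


Compute (23/27) via quadratic reciprocity:
  reciprocity: (23/27) -> -(27/23)
  reduce: (4/23)
  pull out 2: (2/23) = +1  (since 23 mod 8 = 7)
  pull out 2: (2/23) = +1  (since 23 mod 8 = 7)
  (1/23) = 1
Product of signs = -1

-1


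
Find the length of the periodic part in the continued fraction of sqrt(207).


Run the CF algorithm for sqrt(207).
a_0 = floor(sqrt(207)) = 14; set m_0=0, q_0=1.
Recurrence: m' = q*a - m,  q' = (d - m'^2)/q,  a' = floor((a_0 + m')/q').
  step 1: m=14, q=11, a=2
  step 2: m=8, q=13, a=1
  step 3: m=5, q=14, a=1
  step 4: m=9, q=9, a=2
  step 5: m=9, q=14, a=1
  step 6: m=5, q=13, a=1
  step 7: m=8, q=11, a=2
  step 8: m=14, q=1, a=28
a_8 = 2*a_0 = 28, so the period closes here.
sqrt(207) = [14; 2, 1, 1, 2, 1, 1, 2, 28]
Period length = 8

8


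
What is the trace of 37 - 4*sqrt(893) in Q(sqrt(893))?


Tr(a + b*sqrt(d)) = (a + b*sqrt(d)) + (a - b*sqrt(d)) = 2a
= 2 * (37)
= 74

74


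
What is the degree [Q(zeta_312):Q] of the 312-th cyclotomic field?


The degree equals Euler's totient phi(312).
312 = 2^3 * 3 * 13
phi(312) = 96

96


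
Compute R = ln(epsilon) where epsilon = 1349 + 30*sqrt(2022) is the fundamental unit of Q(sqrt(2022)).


epsilon = 1349 + 30*sqrt(2022)
= 2697.9996
R = ln(2697.9996)
= 7.9003

7.9003


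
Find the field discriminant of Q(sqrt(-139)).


For K = Q(sqrt(d)) with d squarefree: disc(K) = d if d = 1 mod 4, and disc(K) = 4d if d = 2 or 3 mod 4.
Here d = -139, and d mod 4 = 1.
d = 1 mod 4 (O_K = Z[(1+sqrt(d))/2]), so disc(K) = d = -139

-139


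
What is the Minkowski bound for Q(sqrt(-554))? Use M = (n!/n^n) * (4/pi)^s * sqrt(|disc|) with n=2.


d = -554, d mod 4 = 2, so disc(K) = 4d = -2216; |disc(K)| = 2216
Imaginary quadratic field, so n = 2, s = r2 = 1, r1 = 0
M = (n!/n^n) * (4/pi)^s * sqrt(|disc(K)|) = (2!/2^2) * (4/pi)^1 * sqrt(2216)
= 0.5 * 1.273240 * 47.074409
= 29.9685

29.9685


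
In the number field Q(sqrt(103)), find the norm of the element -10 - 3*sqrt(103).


N(a + b*sqrt(d)) = a^2 - d*b^2
= (-10)^2 - (103)*(-3)^2
= 100 - 927
= -827

-827


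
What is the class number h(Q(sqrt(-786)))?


K = Q(sqrt(-786)). d mod 4 = 2, so D = disc(K) = 4d = -3144
h(K) equals the number of primitive reduced positive-definite forms (a, b, c) = a*x^2 + b*x*y + c*y^2 with b^2 - 4ac = D,
where reduced means |b| <= a <= c, with b >= 0 whenever |b| = a or a = c, and primitive means gcd(a, b, c) = 1.
Reduced forces 3a^2 <= |D| = 3144, so 1 <= a <= 32; b must have the parity of D, and c = (b^2 - D)/(4a) must be an integer >= a.
Enumerate a = 1..32, b in [-a, a]:
  a=1: (1, 0, 786)  [1]
  a=2: (2, 0, 393)  [1]
  a=3: (3, 0, 262)  [1]
  a=4: none
  a=5: (5, -4, 158), (5, 4, 158)  [2]
  a=6: (6, 0, 131)  [1]
  a=7..9: none
  a=10: (10, -4, 79), (10, 4, 79)  [2]
  a=11..14: none
  a=15: (15, -6, 53), (15, 6, 53)  [2]
  a=16: none
  a=17: (17, -16, 50), (17, 16, 50)  [2]
  a=18..24: none
  a=25: (25, -16, 34), (25, 16, 34)  [2]
  a=26..29: none
  a=30: (30, -24, 31), (30, 24, 31)  [2]
  a=31..32: none
Total reduced forms: 1 + 1 + 1 + 2 + 1 + 2 + 2 + 2 + 2 + 2 = 16
h = 16

16


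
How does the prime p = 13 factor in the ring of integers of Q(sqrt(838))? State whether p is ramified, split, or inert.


K = Q(sqrt(838)). Since d mod 4 = 2, disc(K) = 3352.
Check p | disc: 3352 mod 13 = 11.
p does not divide disc. Compute Legendre symbol (d/p):
6^((13-1)/2) mod 13 = -1
(d/p) = -1, so p is inert: (p) stays prime with e=1, f=2, g=1.
Therefore p is inert.

inert


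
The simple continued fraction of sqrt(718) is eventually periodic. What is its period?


Run the CF algorithm for sqrt(718).
a_0 = floor(sqrt(718)) = 26; set m_0=0, q_0=1.
Recurrence: m' = q*a - m,  q' = (d - m'^2)/q,  a' = floor((a_0 + m')/q').
  step 1: m=26, q=42, a=1
  step 2: m=16, q=11, a=3
  step 3: m=17, q=39, a=1
  step 4: m=22, q=6, a=8
  step 5: m=26, q=7, a=7
  step 6: m=23, q=27, a=1
  step 7: m=4, q=26, a=1
  step 8: m=22, q=9, a=5
  step 9: m=23, q=21, a=2
  step 10: m=19, q=17, a=2
  step 11: m=15, q=29, a=1
  step 12: m=14, q=18, a=2
  step 13: m=22, q=13, a=3
  step 14: m=17, q=33, a=1
  step 15: m=16, q=14, a=3
  step 16: m=26, q=3, a=17
  step 17: m=25, q=31, a=1
  step 18: m=6, q=22, a=1
  step 19: m=16, q=21, a=2
  step 20: m=26, q=2, a=26
  step 21: m=26, q=21, a=2
  step 22: m=16, q=22, a=1
  step 23: m=6, q=31, a=1
  step 24: m=25, q=3, a=17
  step 25: m=26, q=14, a=3
  step 26: m=16, q=33, a=1
  step 27: m=17, q=13, a=3
  step 28: m=22, q=18, a=2
  step 29: m=14, q=29, a=1
  step 30: m=15, q=17, a=2
  step 31: m=19, q=21, a=2
  step 32: m=23, q=9, a=5
  step 33: m=22, q=26, a=1
  step 34: m=4, q=27, a=1
  step 35: m=23, q=7, a=7
  step 36: m=26, q=6, a=8
  step 37: m=22, q=39, a=1
  step 38: m=17, q=11, a=3
  step 39: m=16, q=42, a=1
  step 40: m=26, q=1, a=52
a_40 = 2*a_0 = 52, so the period closes here.
sqrt(718) = [26; 1, 3, 1, 8, 7, 1, 1, 5, 2, 2, 1, 2, 3, 1, 3, 17, 1, 1, 2, 26, 2, 1, 1, 17, 3, 1, 3, 2, 1, 2, 2, 5, 1, 1, 7, 8, 1, 3, 1, 52]
Period length = 40

40


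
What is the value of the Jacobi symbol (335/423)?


Compute (335/423) via quadratic reciprocity:
  reciprocity: (335/423) -> -(423/335)
  reduce: (88/335)
  pull out 2: (2/335) = +1  (since 335 mod 8 = 7)
  pull out 2: (2/335) = +1  (since 335 mod 8 = 7)
  pull out 2: (2/335) = +1  (since 335 mod 8 = 7)
  reciprocity: (11/335) -> -(335/11)
  reduce: (5/11)
  reciprocity: (5/11) -> +(11/5)
  reduce: (1/5)
  (1/5) = 1
Product of signs = 1

1


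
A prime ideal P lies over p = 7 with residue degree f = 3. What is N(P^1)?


N(P^a) = p^(a*f)
= 7^(1*3)
= 7^3
= 343

343


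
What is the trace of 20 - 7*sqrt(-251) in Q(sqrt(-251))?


Tr(a + b*sqrt(d)) = (a + b*sqrt(d)) + (a - b*sqrt(d)) = 2a
= 2 * (20)
= 40

40


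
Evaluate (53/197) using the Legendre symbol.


p = 197 is prime, so compute (53/197) with the reciprocity algorithm (Jacobi-symbol steps: pull out 2s via (2/n), flip via reciprocity, reduce):
  reciprocity: (53/197) -> +(197/53)
  reduce: (38/53)
  pull out 2: (2/53) = -1  (since 53 mod 8 = 5)
  reciprocity: (19/53) -> +(53/19)
  reduce: (15/19)
  reciprocity: (15/19) -> -(19/15)
  reduce: (4/15)
  pull out 2: (2/15) = +1  (since 15 mod 8 = 7)
  pull out 2: (2/15) = +1  (since 15 mod 8 = 7)
  (1/15) = 1
Product of signs = 1
(53/197) = 1

1


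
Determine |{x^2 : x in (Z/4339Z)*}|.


For prime p, the number of non-zero quadratic residues is (p-1)/2.
= (4339-1)/2
= 2169

2169


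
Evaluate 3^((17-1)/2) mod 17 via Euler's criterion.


p = 17 is prime and the exponent is (p-1)/2 = 8, so by Euler's criterion 3^8 = (3/17) = +1 or -1 mod 17.
Compute by square-and-multiply:
  8 = 8 (binary 1000)
  Repeated squaring mod 17: 3^1 = 3, 3^2 = 9, 3^4 = 13, 3^8 = 16
  3^8 = 16 mod 17
Result 16 = p - 1 = -1 mod 17: 3 is a quadratic non-residue mod 17. As a residue in [0, p-1] the value is 16.
3^8 mod 17 = 16

16


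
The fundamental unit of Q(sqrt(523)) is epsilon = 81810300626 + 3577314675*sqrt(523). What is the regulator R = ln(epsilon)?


epsilon = 81810300626 + 3577314675*sqrt(523)
= 1.6362e+11
R = ln(1.6362e+11)
= 25.8208

25.8208


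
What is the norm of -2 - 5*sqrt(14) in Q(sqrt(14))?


N(a + b*sqrt(d)) = a^2 - d*b^2
= (-2)^2 - (14)*(-5)^2
= 4 - 350
= -346

-346


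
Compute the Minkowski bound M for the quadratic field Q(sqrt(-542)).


d = -542, d mod 4 = 2, so disc(K) = 4d = -2168; |disc(K)| = 2168
Imaginary quadratic field, so n = 2, s = r2 = 1, r1 = 0
M = (n!/n^n) * (4/pi)^s * sqrt(|disc(K)|) = (2!/2^2) * (4/pi)^1 * sqrt(2168)
= 0.5 * 1.273240 * 46.561787
= 29.6422

29.6422


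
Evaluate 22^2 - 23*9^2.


x^2 - d*y^2
= 22^2 - 23*9^2
= 484 - 1863
= -1379

-1379


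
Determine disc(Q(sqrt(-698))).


For K = Q(sqrt(d)) with d squarefree: disc(K) = d if d = 1 mod 4, and disc(K) = 4d if d = 2 or 3 mod 4.
Here d = -698, and d mod 4 = 2.
d = 2 mod 4, not 1 (O_K = Z[sqrt(d)]), so disc(K) = 4d = 4 * (-698) = -2792

-2792


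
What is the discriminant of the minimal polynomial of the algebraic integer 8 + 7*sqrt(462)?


The element 8 + 7*sqrt(462) has minimal polynomial:
x^2 - 16*x - 22574
Discriminant = (-16)^2 - 4*(-22574)
= 256 + 90296
= 90552

90552


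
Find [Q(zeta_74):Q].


The degree equals Euler's totient phi(74).
74 = 2 * 37
phi(74) = 36

36


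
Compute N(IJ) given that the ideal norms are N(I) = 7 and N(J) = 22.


N(IJ) = N(I) * N(J)
= 7 * 22
= 154

154


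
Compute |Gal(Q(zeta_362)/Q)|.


|Gal(Q(zeta_362)/Q)| = phi(362)
= 180

180


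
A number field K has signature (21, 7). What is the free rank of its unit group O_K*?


By Dirichlet's unit theorem:
rank = r1 + r2 - 1
= 21 + 7 - 1
= 27

27


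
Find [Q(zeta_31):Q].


The degree equals Euler's totient phi(31).
31 = 31
phi(31) = 30

30


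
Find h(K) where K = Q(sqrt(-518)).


K = Q(sqrt(-518)). d mod 4 = 2, so D = disc(K) = 4d = -2072
h(K) equals the number of primitive reduced positive-definite forms (a, b, c) = a*x^2 + b*x*y + c*y^2 with b^2 - 4ac = D,
where reduced means |b| <= a <= c, with b >= 0 whenever |b| = a or a = c, and primitive means gcd(a, b, c) = 1.
Reduced forces 3a^2 <= |D| = 2072, so 1 <= a <= 26; b must have the parity of D, and c = (b^2 - D)/(4a) must be an integer >= a.
Enumerate a = 1..26, b in [-a, a]:
  a=1: (1, 0, 518)  [1]
  a=2: (2, 0, 259)  [1]
  a=3: (3, -2, 173), (3, 2, 173)  [2]
  a=4..5: none
  a=6: (6, -4, 87), (6, 4, 87)  [2]
  a=7: (7, 0, 74)  [1]
  a=8: none
  a=9: (9, -4, 58), (9, 4, 58)  [2]
  a=10..13: none
  a=14: (14, 0, 37)  [1]
  a=15..16: none
  a=17: (17, -6, 31), (17, 6, 31)  [2]
  a=18: (18, -4, 29), (18, 4, 29)  [2]
  a=19..20: none
  a=21: (21, -14, 27), (21, 14, 27)  [2]
  a=22..26: none
Total reduced forms: 1 + 1 + 2 + 2 + 1 + 2 + 1 + 2 + 2 + 2 = 16
h = 16

16


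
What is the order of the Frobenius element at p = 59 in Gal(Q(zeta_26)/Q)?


The Frobenius at p in Gal(Q(zeta_n)/Q) = (Z/nZ)* is the class of p, so its order is ord_26(59), the smallest k >= 1 with 59^k = 1 mod 26.
n = 26 = 2 * 13, phi(26) = 12; the order divides phi(n).
Divisors of 12: 1, 2, 3, 4, 6, 12
Repeated squaring mod 26: 59^1 = 7, 59^2 = 23, 59^4 = 9, 59^8 = 3
Test divisors in increasing order:
  k=1: 59^1 = 7 mod 26
  k=2: 59^2 = 23 mod 26
  k=3: 59^3 = 23 * 7 = 5 mod 26
  k=4: 59^4 = 9 mod 26
  k=6: 59^6 = 9 * 23 = 25 mod 26
  k=12: 59^12 = 3 * 9 = 1 mod 26  <- first divisor giving 1
Order = 12

12


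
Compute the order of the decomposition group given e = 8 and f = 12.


|D_P| = e * f
= 8 * 12
= 96

96


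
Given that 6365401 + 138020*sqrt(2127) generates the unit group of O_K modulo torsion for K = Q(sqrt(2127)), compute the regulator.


epsilon = 6365401 + 138020*sqrt(2127)
= 1.2731e+07
R = ln(1.2731e+07)
= 16.3595

16.3595


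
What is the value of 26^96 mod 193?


p = 193 is prime and the exponent is (p-1)/2 = 96, so by Euler's criterion 26^96 = (26/193) = +1 or -1 mod 193.
Compute by square-and-multiply:
  96 = 64 + 32 (binary 1100000)
  Repeated squaring mod 193: 26^1 = 26, 26^2 = 97, 26^4 = 145, 26^8 = 181, 26^16 = 144, 26^32 = 85, 26^64 = 84
  26^96 = 26^64 * 26^32 = 84 * 85 mod 193
    84 * 85 = 7140 = 192 mod 193
  26^96 = 192 mod 193
Result 192 = p - 1 = -1 mod 193: 26 is a quadratic non-residue mod 193. As a residue in [0, p-1] the value is 192.
26^96 mod 193 = 192

192


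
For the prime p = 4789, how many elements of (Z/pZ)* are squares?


For prime p, the number of non-zero quadratic residues is (p-1)/2.
= (4789-1)/2
= 2394

2394


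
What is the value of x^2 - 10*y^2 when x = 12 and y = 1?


x^2 - d*y^2
= 12^2 - 10*1^2
= 144 - 10
= 134

134


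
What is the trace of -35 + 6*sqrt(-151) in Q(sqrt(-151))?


Tr(a + b*sqrt(d)) = (a + b*sqrt(d)) + (a - b*sqrt(d)) = 2a
= 2 * (-35)
= -70

-70


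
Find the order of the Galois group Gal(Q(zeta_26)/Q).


|Gal(Q(zeta_26)/Q)| = phi(26)
= 12

12


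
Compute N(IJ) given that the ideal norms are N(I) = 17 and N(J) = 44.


N(IJ) = N(I) * N(J)
= 17 * 44
= 748

748


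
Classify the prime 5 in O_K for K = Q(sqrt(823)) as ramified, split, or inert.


K = Q(sqrt(823)). Since d mod 4 = 3, disc(K) = 3292.
Check p | disc: 3292 mod 5 = 2.
p does not divide disc. Compute Legendre symbol (d/p):
3^((5-1)/2) mod 5 = -1
(d/p) = -1, so p is inert: (p) stays prime with e=1, f=2, g=1.
Therefore p is inert.

inert


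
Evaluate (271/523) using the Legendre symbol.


p = 523 is prime, so compute (271/523) with the reciprocity algorithm (Jacobi-symbol steps: pull out 2s via (2/n), flip via reciprocity, reduce):
  reciprocity: (271/523) -> -(523/271)
  reduce: (252/271)
  pull out 2: (2/271) = +1  (since 271 mod 8 = 7)
  pull out 2: (2/271) = +1  (since 271 mod 8 = 7)
  reciprocity: (63/271) -> -(271/63)
  reduce: (19/63)
  reciprocity: (19/63) -> -(63/19)
  reduce: (6/19)
  pull out 2: (2/19) = -1  (since 19 mod 8 = 3)
  reciprocity: (3/19) -> -(19/3)
  reduce: (1/3)
  (1/3) = 1
Product of signs = -1
(271/523) = -1

-1


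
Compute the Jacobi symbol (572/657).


Compute (572/657) via quadratic reciprocity:
  pull out 2: (2/657) = +1  (since 657 mod 8 = 1)
  pull out 2: (2/657) = +1  (since 657 mod 8 = 1)
  reciprocity: (143/657) -> +(657/143)
  reduce: (85/143)
  reciprocity: (85/143) -> +(143/85)
  reduce: (58/85)
  pull out 2: (2/85) = -1  (since 85 mod 8 = 5)
  reciprocity: (29/85) -> +(85/29)
  reduce: (27/29)
  reciprocity: (27/29) -> +(29/27)
  reduce: (2/27)
  pull out 2: (2/27) = -1  (since 27 mod 8 = 3)
  (1/27) = 1
Product of signs = 1

1


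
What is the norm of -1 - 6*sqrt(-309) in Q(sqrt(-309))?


N(a + b*sqrt(d)) = a^2 - d*b^2
= (-1)^2 - (-309)*(-6)^2
= 1 + 11124
= 11125

11125


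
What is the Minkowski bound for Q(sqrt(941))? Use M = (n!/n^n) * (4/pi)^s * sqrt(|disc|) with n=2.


d = 941, d mod 4 = 1, so disc(K) = d = 941; |disc(K)| = 941
Real quadratic field, so n = 2, s = r2 = 0, r1 = 2
M = (n!/n^n) * (4/pi)^s * sqrt(|disc(K)|) = (2!/2^2) * (4/pi)^0 * sqrt(941)
= 0.5 * 1.000000 * 30.675723
= 15.3379

15.3379


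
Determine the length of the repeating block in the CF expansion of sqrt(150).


Run the CF algorithm for sqrt(150).
a_0 = floor(sqrt(150)) = 12; set m_0=0, q_0=1.
Recurrence: m' = q*a - m,  q' = (d - m'^2)/q,  a' = floor((a_0 + m')/q').
  step 1: m=12, q=6, a=4
  step 2: m=12, q=1, a=24
a_2 = 2*a_0 = 24, so the period closes here.
sqrt(150) = [12; 4, 24]
Period length = 2

2


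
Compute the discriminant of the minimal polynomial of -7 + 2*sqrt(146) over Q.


The element -7 + 2*sqrt(146) has minimal polynomial:
x^2 + 14*x - 535
Discriminant = (14)^2 - 4*(-535)
= 196 + 2140
= 2336

2336


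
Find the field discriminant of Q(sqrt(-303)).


For K = Q(sqrt(d)) with d squarefree: disc(K) = d if d = 1 mod 4, and disc(K) = 4d if d = 2 or 3 mod 4.
Here d = -303, and d mod 4 = 1.
d = 1 mod 4 (O_K = Z[(1+sqrt(d))/2]), so disc(K) = d = -303

-303


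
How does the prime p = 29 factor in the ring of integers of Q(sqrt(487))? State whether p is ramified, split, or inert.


K = Q(sqrt(487)). Since d mod 4 = 3, disc(K) = 1948.
Check p | disc: 1948 mod 29 = 5.
p does not divide disc. Compute Legendre symbol (d/p):
23^((29-1)/2) mod 29 = 1
(d/p) = 1, so p splits: (p) = P*P' with e=1, f=1, g=2.
Therefore p is split.

split


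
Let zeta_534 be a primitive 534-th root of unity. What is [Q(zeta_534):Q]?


The degree equals Euler's totient phi(534).
534 = 2 * 3 * 89
phi(534) = 176

176


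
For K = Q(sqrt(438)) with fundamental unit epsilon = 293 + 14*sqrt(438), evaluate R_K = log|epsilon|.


epsilon = 293 + 14*sqrt(438)
= 585.9983
R = ln(585.9983)
= 6.3733

6.3733


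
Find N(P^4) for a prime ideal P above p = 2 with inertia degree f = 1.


N(P^a) = p^(a*f)
= 2^(4*1)
= 2^4
= 16

16


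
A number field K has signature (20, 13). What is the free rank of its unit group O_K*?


By Dirichlet's unit theorem:
rank = r1 + r2 - 1
= 20 + 13 - 1
= 32

32


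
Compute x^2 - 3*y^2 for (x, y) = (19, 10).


x^2 - d*y^2
= 19^2 - 3*10^2
= 361 - 300
= 61

61


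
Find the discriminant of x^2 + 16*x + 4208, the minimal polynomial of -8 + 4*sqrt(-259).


The element -8 + 4*sqrt(-259) has minimal polynomial:
x^2 + 16*x + 4208
Discriminant = (16)^2 - 4*(4208)
= 256 - 16832
= -16576

-16576


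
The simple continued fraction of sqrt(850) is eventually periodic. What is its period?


Run the CF algorithm for sqrt(850).
a_0 = floor(sqrt(850)) = 29; set m_0=0, q_0=1.
Recurrence: m' = q*a - m,  q' = (d - m'^2)/q,  a' = floor((a_0 + m')/q').
  step 1: m=29, q=9, a=6
  step 2: m=25, q=25, a=2
  step 3: m=25, q=9, a=6
  step 4: m=29, q=1, a=58
a_4 = 2*a_0 = 58, so the period closes here.
sqrt(850) = [29; 6, 2, 6, 58]
Period length = 4

4


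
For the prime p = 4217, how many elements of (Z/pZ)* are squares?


For prime p, the number of non-zero quadratic residues is (p-1)/2.
= (4217-1)/2
= 2108

2108


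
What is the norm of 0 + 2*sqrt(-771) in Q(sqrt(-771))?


N(a + b*sqrt(d)) = a^2 - d*b^2
= (0)^2 - (-771)*(2)^2
= 0 + 3084
= 3084

3084


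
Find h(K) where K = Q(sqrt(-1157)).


K = Q(sqrt(-1157)). d mod 4 = 3, so D = disc(K) = 4d = -4628
h(K) equals the number of primitive reduced positive-definite forms (a, b, c) = a*x^2 + b*x*y + c*y^2 with b^2 - 4ac = D,
where reduced means |b| <= a <= c, with b >= 0 whenever |b| = a or a = c, and primitive means gcd(a, b, c) = 1.
Reduced forces 3a^2 <= |D| = 4628, so 1 <= a <= 39; b must have the parity of D, and c = (b^2 - D)/(4a) must be an integer >= a.
Enumerate a = 1..39, b in [-a, a]:
  a=1: (1, 0, 1157)  [1]
  a=2: (2, 2, 579)  [1]
  a=3: (3, -2, 386), (3, 2, 386)  [2]
  a=4..5: none
  a=6: (6, -2, 193), (6, 2, 193)  [2]
  a=7..8: none
  a=9: (9, -4, 129), (9, 4, 129)  [2]
  a=10: none
  a=11: (11, -6, 106), (11, 6, 106)  [2]
  a=12: none
  a=13: (13, 0, 89)  [1]
  a=14..16: none
  a=17: (17, -8, 69), (17, 8, 69)  [2]
  a=18: (18, -14, 67), (18, 14, 67)  [2]
  a=19..21: none
  a=22: (22, -6, 53), (22, 6, 53)  [2]
  a=23: (23, -8, 51), (23, 8, 51)  [2]
  a=24..25: none
  a=26: (26, 26, 51)  [1]
  a=27: (27, -4, 43), (27, 4, 43)  [2]
  a=28..32: none
  a=33: (33, -28, 41), (33, -16, 37), (33, 16, 37), (33, 28, 41)  [4]
  a=34: (34, -26, 39), (34, 26, 39)  [2]
  a=35..39: none
Total reduced forms: 1 + 1 + 2 + 2 + 2 + 2 + 1 + 2 + 2 + 2 + 2 + 1 + 2 + 4 + 2 = 28
h = 28

28
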